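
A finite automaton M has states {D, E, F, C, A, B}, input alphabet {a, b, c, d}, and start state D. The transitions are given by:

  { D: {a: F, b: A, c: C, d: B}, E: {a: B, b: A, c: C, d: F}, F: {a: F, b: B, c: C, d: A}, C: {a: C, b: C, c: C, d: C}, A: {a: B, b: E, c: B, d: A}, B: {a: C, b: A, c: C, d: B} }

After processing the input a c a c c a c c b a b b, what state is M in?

D → F → C → C → C → C → C → C → C → C → C → C → C

C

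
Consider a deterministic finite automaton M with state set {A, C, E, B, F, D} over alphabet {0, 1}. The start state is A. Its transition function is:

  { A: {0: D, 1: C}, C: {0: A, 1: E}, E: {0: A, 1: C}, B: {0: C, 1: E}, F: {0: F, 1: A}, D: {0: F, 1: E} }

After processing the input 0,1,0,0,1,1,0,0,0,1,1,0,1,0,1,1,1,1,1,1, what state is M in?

start at A
read '0': A → D
read '1': D → E
read '0': E → A
read '0': A → D
read '1': D → E
read '1': E → C
read '0': C → A
read '0': A → D
read '0': D → F
read '1': F → A
read '1': A → C
read '0': C → A
read '1': A → C
read '0': C → A
read '1': A → C
read '1': C → E
read '1': E → C
read '1': C → E
read '1': E → C
read '1': C → E

E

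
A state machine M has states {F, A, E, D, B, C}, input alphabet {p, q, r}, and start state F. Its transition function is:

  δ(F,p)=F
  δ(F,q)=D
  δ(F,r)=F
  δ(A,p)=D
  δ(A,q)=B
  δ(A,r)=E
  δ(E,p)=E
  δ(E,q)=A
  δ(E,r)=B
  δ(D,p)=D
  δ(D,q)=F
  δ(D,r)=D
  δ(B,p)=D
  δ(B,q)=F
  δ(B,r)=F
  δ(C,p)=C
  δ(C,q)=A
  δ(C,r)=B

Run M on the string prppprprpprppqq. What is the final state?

F

F → F → F → F → F → F → F → F → F → F → F → F → F → F → D → F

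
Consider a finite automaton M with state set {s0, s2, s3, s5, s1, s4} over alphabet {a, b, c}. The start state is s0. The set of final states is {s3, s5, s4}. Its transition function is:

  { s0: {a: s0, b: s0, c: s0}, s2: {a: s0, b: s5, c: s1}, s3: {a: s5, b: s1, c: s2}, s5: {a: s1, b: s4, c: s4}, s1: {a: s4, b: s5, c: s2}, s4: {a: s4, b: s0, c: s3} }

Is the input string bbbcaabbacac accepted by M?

No

Trace: s0 -b-> s0 -b-> s0 -b-> s0 -c-> s0 -a-> s0 -a-> s0 -b-> s0 -b-> s0 -a-> s0 -c-> s0 -a-> s0 -c-> s0
End state s0 is not accepting.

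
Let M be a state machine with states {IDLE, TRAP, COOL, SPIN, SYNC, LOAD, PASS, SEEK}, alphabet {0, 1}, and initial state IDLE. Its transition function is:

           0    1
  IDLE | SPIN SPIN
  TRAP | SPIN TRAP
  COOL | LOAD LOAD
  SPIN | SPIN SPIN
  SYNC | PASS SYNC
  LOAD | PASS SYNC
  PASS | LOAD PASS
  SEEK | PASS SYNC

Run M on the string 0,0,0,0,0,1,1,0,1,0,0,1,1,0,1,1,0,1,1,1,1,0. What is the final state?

IDLE → SPIN → SPIN → SPIN → SPIN → SPIN → SPIN → SPIN → SPIN → SPIN → SPIN → SPIN → SPIN → SPIN → SPIN → SPIN → SPIN → SPIN → SPIN → SPIN → SPIN → SPIN → SPIN

SPIN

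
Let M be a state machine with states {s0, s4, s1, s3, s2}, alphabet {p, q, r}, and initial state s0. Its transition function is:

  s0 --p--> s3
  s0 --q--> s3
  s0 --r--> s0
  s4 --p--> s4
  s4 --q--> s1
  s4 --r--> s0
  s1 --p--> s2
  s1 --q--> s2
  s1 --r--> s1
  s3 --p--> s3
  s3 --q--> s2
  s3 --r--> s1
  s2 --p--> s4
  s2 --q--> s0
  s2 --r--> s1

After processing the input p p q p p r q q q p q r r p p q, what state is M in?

start at s0
read 'p': s0 → s3
read 'p': s3 → s3
read 'q': s3 → s2
read 'p': s2 → s4
read 'p': s4 → s4
read 'r': s4 → s0
read 'q': s0 → s3
read 'q': s3 → s2
read 'q': s2 → s0
read 'p': s0 → s3
read 'q': s3 → s2
read 'r': s2 → s1
read 'r': s1 → s1
read 'p': s1 → s2
read 'p': s2 → s4
read 'q': s4 → s1

s1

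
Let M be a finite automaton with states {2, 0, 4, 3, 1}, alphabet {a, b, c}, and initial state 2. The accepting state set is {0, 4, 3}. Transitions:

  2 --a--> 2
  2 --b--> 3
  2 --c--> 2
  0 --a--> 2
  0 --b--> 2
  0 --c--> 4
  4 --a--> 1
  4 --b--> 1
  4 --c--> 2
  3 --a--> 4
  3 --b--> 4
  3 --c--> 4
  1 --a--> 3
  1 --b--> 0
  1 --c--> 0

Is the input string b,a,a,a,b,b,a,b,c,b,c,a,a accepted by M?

Trace: 2 -b-> 3 -a-> 4 -a-> 1 -a-> 3 -b-> 4 -b-> 1 -a-> 3 -b-> 4 -c-> 2 -b-> 3 -c-> 4 -a-> 1 -a-> 3
End state 3 is accepting.

Yes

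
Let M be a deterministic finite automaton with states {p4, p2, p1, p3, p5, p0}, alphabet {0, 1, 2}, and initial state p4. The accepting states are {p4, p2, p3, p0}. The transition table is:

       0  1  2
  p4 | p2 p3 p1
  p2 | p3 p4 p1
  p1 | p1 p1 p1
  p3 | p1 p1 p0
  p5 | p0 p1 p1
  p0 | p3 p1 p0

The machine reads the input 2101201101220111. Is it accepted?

No

p4 → p1 → p1 → p1 → p1 → p1 → p1 → p1 → p1 → p1 → p1 → p1 → p1 → p1 → p1 → p1 → p1
End state p1 is not accepting.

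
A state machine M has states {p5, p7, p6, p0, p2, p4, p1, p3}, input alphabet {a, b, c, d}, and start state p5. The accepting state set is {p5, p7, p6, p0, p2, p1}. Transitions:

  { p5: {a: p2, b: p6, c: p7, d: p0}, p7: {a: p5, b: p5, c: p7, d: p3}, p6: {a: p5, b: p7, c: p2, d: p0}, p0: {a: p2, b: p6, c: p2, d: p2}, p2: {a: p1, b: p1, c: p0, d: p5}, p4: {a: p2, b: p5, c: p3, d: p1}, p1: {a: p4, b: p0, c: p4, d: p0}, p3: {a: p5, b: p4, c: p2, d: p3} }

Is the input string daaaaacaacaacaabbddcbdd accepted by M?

p5 → p0 → p2 → p1 → p4 → p2 → p1 → p4 → p2 → p1 → p4 → p2 → p1 → p4 → p2 → p1 → p0 → p6 → p0 → p2 → p0 → p6 → p0 → p2
End state p2 is accepting.

Yes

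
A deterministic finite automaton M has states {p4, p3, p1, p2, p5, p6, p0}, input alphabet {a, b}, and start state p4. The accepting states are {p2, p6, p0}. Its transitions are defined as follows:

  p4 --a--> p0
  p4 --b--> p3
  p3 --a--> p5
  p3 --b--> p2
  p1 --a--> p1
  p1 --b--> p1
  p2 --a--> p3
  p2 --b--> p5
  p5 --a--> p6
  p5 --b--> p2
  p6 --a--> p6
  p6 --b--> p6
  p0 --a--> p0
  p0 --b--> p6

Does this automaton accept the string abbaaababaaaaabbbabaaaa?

Yes

Trace: p4 -a-> p0 -b-> p6 -b-> p6 -a-> p6 -a-> p6 -a-> p6 -b-> p6 -a-> p6 -b-> p6 -a-> p6 -a-> p6 -a-> p6 -a-> p6 -a-> p6 -b-> p6 -b-> p6 -b-> p6 -a-> p6 -b-> p6 -a-> p6 -a-> p6 -a-> p6 -a-> p6
End state p6 is accepting.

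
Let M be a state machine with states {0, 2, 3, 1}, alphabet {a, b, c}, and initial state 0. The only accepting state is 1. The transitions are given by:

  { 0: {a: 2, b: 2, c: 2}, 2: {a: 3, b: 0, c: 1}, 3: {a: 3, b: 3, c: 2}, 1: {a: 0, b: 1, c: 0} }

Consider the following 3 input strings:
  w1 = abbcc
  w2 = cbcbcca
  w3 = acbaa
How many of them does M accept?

0

w1: Trace: 0 -a-> 2 -b-> 0 -b-> 2 -c-> 1 -c-> 0  → end 0, rejected
w2: Trace: 0 -c-> 2 -b-> 0 -c-> 2 -b-> 0 -c-> 2 -c-> 1 -a-> 0  → end 0, rejected
w3: Trace: 0 -a-> 2 -c-> 1 -b-> 1 -a-> 0 -a-> 2  → end 2, rejected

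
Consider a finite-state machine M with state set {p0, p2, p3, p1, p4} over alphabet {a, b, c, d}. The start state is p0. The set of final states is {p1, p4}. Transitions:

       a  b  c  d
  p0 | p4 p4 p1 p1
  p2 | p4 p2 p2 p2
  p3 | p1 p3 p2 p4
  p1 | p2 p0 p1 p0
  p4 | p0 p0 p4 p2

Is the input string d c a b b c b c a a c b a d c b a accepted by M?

start at p0
read 'd': p0 → p1
read 'c': p1 → p1
read 'a': p1 → p2
read 'b': p2 → p2
read 'b': p2 → p2
read 'c': p2 → p2
read 'b': p2 → p2
read 'c': p2 → p2
read 'a': p2 → p4
read 'a': p4 → p0
read 'c': p0 → p1
read 'b': p1 → p0
read 'a': p0 → p4
read 'd': p4 → p2
read 'c': p2 → p2
read 'b': p2 → p2
read 'a': p2 → p4
End state p4 is accepting.

Yes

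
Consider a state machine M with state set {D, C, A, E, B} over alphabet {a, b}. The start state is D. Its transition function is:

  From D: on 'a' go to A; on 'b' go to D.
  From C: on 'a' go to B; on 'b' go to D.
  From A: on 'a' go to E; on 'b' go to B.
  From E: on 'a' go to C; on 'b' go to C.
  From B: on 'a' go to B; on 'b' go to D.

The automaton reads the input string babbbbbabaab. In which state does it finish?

Trace: D -b-> D -a-> A -b-> B -b-> D -b-> D -b-> D -b-> D -a-> A -b-> B -a-> B -a-> B -b-> D

D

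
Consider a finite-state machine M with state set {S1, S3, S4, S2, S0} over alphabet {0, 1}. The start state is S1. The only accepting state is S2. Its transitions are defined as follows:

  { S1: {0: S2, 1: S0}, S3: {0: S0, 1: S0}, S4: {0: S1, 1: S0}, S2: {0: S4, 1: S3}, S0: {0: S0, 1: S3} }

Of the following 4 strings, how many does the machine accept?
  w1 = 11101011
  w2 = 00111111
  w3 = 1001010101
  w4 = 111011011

0

w1: S1 → S0 → S3 → S0 → S0 → S3 → S0 → S3 → S0  → end S0, rejected
w2: S1 → S2 → S4 → S0 → S3 → S0 → S3 → S0 → S3  → end S3, rejected
w3: S1 → S0 → S0 → S0 → S3 → S0 → S3 → S0 → S3 → S0 → S3  → end S3, rejected
w4: S1 → S0 → S3 → S0 → S0 → S3 → S0 → S0 → S3 → S0  → end S0, rejected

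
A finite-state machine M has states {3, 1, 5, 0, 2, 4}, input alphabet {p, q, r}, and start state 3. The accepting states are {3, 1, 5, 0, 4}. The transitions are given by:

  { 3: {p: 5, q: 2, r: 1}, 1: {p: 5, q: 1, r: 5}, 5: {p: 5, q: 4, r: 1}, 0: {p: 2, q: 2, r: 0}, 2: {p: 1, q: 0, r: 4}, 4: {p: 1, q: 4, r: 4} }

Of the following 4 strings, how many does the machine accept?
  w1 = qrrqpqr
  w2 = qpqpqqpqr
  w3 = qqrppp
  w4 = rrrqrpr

4

w1: Trace: 3 -q-> 2 -r-> 4 -r-> 4 -q-> 4 -p-> 1 -q-> 1 -r-> 5  → end 5, accepted
w2: Trace: 3 -q-> 2 -p-> 1 -q-> 1 -p-> 5 -q-> 4 -q-> 4 -p-> 1 -q-> 1 -r-> 5  → end 5, accepted
w3: Trace: 3 -q-> 2 -q-> 0 -r-> 0 -p-> 2 -p-> 1 -p-> 5  → end 5, accepted
w4: Trace: 3 -r-> 1 -r-> 5 -r-> 1 -q-> 1 -r-> 5 -p-> 5 -r-> 1  → end 1, accepted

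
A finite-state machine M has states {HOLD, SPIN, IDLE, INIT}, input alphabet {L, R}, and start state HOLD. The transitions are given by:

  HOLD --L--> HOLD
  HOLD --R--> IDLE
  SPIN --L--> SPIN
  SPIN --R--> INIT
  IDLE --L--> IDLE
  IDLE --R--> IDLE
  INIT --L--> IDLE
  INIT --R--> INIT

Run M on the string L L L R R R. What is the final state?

Trace: HOLD -L-> HOLD -L-> HOLD -L-> HOLD -R-> IDLE -R-> IDLE -R-> IDLE

IDLE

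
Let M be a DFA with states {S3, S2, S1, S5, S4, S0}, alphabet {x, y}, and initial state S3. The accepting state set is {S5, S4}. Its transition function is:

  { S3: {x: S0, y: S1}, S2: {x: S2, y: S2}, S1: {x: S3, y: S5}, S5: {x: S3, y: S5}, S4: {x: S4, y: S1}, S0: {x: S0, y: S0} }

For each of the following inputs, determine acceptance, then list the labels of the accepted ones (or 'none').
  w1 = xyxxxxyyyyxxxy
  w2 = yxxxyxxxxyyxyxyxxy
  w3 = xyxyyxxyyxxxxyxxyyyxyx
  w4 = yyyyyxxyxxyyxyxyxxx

w1: S3 → S0 → S0 → S0 → S0 → S0 → S0 → S0 → S0 → S0 → S0 → S0 → S0 → S0 → S0  → end S0, rejected
w2: S3 → S1 → S3 → S0 → S0 → S0 → S0 → S0 → S0 → S0 → S0 → S0 → S0 → S0 → S0 → S0 → S0 → S0 → S0  → end S0, rejected
w3: S3 → S0 → S0 → S0 → S0 → S0 → S0 → S0 → S0 → S0 → S0 → S0 → S0 → S0 → S0 → S0 → S0 → S0 → S0 → S0 → S0 → S0 → S0  → end S0, rejected
w4: S3 → S1 → S5 → S5 → S5 → S5 → S3 → S0 → S0 → S0 → S0 → S0 → S0 → S0 → S0 → S0 → S0 → S0 → S0 → S0  → end S0, rejected

none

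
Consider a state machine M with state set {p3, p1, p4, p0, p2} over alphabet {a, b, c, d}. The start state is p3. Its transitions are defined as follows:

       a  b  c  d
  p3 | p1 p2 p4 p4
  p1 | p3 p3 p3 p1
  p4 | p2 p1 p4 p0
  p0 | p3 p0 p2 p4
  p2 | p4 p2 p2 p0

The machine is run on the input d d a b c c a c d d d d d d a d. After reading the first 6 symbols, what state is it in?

start at p3
read 'd': p3 → p4
read 'd': p4 → p0
read 'a': p0 → p3
read 'b': p3 → p2
read 'c': p2 → p2
read 'c': p2 → p2
After 6 symbols: p2.

p2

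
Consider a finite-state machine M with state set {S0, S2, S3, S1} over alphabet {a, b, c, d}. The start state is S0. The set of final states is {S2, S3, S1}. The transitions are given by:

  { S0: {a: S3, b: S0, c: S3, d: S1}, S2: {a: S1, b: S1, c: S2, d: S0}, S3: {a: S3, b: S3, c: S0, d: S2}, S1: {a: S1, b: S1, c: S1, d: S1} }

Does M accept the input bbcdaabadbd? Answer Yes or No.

Trace: S0 -b-> S0 -b-> S0 -c-> S3 -d-> S2 -a-> S1 -a-> S1 -b-> S1 -a-> S1 -d-> S1 -b-> S1 -d-> S1
End state S1 is accepting.

Yes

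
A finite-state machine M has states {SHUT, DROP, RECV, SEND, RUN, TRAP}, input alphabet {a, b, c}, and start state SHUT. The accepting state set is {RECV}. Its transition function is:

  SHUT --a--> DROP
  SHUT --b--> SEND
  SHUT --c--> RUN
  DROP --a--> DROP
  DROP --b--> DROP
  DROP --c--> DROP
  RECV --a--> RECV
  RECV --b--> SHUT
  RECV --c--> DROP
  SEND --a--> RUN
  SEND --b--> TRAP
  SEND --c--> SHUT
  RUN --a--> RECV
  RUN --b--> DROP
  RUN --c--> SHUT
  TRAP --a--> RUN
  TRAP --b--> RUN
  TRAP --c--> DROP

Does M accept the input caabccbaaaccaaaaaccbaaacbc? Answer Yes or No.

SHUT → RUN → RECV → RECV → SHUT → RUN → SHUT → SEND → RUN → RECV → RECV → DROP → DROP → DROP → DROP → DROP → DROP → DROP → DROP → DROP → DROP → DROP → DROP → DROP → DROP → DROP → DROP
End state DROP is not accepting.

No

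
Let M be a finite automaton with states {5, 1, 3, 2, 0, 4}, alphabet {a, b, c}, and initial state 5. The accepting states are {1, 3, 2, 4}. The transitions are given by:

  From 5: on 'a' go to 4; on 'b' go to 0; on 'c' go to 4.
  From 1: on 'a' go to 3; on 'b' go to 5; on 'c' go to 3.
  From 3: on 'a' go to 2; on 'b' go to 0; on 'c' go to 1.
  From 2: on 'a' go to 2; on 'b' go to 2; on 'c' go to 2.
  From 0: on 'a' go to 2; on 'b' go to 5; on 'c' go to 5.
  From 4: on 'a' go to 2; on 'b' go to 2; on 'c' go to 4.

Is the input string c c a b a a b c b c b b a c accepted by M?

Yes

Trace: 5 -c-> 4 -c-> 4 -a-> 2 -b-> 2 -a-> 2 -a-> 2 -b-> 2 -c-> 2 -b-> 2 -c-> 2 -b-> 2 -b-> 2 -a-> 2 -c-> 2
End state 2 is accepting.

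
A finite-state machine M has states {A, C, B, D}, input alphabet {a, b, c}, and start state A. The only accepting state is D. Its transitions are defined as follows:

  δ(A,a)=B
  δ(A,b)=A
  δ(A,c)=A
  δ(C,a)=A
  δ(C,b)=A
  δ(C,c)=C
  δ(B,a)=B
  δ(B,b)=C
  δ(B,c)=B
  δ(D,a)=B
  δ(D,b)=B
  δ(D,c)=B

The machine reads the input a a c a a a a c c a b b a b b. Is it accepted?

Trace: A -a-> B -a-> B -c-> B -a-> B -a-> B -a-> B -a-> B -c-> B -c-> B -a-> B -b-> C -b-> A -a-> B -b-> C -b-> A
End state A is not accepting.

No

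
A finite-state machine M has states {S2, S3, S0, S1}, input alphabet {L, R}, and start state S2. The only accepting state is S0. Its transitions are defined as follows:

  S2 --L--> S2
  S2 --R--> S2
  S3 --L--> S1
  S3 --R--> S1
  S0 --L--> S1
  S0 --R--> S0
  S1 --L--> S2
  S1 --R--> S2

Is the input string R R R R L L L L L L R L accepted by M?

start at S2
read 'R': S2 → S2
read 'R': S2 → S2
read 'R': S2 → S2
read 'R': S2 → S2
read 'L': S2 → S2
read 'L': S2 → S2
read 'L': S2 → S2
read 'L': S2 → S2
read 'L': S2 → S2
read 'L': S2 → S2
read 'R': S2 → S2
read 'L': S2 → S2
End state S2 is not accepting.

No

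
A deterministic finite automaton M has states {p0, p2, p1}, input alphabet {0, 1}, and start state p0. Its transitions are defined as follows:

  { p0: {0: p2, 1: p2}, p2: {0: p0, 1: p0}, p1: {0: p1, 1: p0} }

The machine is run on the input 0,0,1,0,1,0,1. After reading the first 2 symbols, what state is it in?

p0

start at p0
read '0': p0 → p2
read '0': p2 → p0
After 2 symbols: p0.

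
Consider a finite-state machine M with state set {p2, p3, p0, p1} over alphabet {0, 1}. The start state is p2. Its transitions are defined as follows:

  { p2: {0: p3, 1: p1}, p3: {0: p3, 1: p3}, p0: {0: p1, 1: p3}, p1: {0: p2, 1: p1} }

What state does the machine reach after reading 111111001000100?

start at p2
read '1': p2 → p1
read '1': p1 → p1
read '1': p1 → p1
read '1': p1 → p1
read '1': p1 → p1
read '1': p1 → p1
read '0': p1 → p2
read '0': p2 → p3
read '1': p3 → p3
read '0': p3 → p3
read '0': p3 → p3
read '0': p3 → p3
read '1': p3 → p3
read '0': p3 → p3
read '0': p3 → p3

p3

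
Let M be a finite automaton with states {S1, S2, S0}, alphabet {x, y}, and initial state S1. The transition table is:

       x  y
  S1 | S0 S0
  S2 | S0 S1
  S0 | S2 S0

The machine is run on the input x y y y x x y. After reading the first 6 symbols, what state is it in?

S0

start at S1
read 'x': S1 → S0
read 'y': S0 → S0
read 'y': S0 → S0
read 'y': S0 → S0
read 'x': S0 → S2
read 'x': S2 → S0
After 6 symbols: S0.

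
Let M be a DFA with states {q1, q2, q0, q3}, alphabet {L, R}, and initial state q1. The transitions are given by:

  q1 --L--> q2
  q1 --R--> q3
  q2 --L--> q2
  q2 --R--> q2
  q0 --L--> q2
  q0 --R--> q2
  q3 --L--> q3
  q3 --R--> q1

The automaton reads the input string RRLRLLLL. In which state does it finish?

start at q1
read 'R': q1 → q3
read 'R': q3 → q1
read 'L': q1 → q2
read 'R': q2 → q2
read 'L': q2 → q2
read 'L': q2 → q2
read 'L': q2 → q2
read 'L': q2 → q2

q2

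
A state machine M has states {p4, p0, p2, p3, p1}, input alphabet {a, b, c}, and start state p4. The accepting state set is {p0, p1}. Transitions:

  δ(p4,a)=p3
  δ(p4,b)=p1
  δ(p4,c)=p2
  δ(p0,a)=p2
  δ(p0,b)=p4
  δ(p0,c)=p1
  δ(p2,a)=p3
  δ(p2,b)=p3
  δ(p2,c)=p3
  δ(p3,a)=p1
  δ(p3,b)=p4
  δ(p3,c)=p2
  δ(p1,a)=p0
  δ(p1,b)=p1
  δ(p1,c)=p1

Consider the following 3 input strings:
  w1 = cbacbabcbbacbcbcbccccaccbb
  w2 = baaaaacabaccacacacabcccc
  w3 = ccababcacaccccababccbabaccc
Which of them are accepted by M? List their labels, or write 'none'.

w1:
  start at p4
  read 'c': p4 → p2
  read 'b': p2 → p3
  read 'a': p3 → p1
  read 'c': p1 → p1
  read 'b': p1 → p1
  read 'a': p1 → p0
  read 'b': p0 → p4
  read 'c': p4 → p2
  read 'b': p2 → p3
  read 'b': p3 → p4
  read 'a': p4 → p3
  read 'c': p3 → p2
  read 'b': p2 → p3
  read 'c': p3 → p2
  read 'b': p2 → p3
  read 'c': p3 → p2
  read 'b': p2 → p3
  read 'c': p3 → p2
  read 'c': p2 → p3
  read 'c': p3 → p2
  read 'c': p2 → p3
  read 'a': p3 → p1
  read 'c': p1 → p1
  read 'c': p1 → p1
  read 'b': p1 → p1
  read 'b': p1 → p1
  end p1, accepted
w2:
  start at p4
  read 'b': p4 → p1
  read 'a': p1 → p0
  read 'a': p0 → p2
  read 'a': p2 → p3
  read 'a': p3 → p1
  read 'a': p1 → p0
  read 'c': p0 → p1
  read 'a': p1 → p0
  read 'b': p0 → p4
  read 'a': p4 → p3
  read 'c': p3 → p2
  read 'c': p2 → p3
  read 'a': p3 → p1
  read 'c': p1 → p1
  read 'a': p1 → p0
  read 'c': p0 → p1
  read 'a': p1 → p0
  read 'c': p0 → p1
  read 'a': p1 → p0
  read 'b': p0 → p4
  read 'c': p4 → p2
  read 'c': p2 → p3
  read 'c': p3 → p2
  read 'c': p2 → p3
  end p3, rejected
w3:
  start at p4
  read 'c': p4 → p2
  read 'c': p2 → p3
  read 'a': p3 → p1
  read 'b': p1 → p1
  read 'a': p1 → p0
  read 'b': p0 → p4
  read 'c': p4 → p2
  read 'a': p2 → p3
  read 'c': p3 → p2
  read 'a': p2 → p3
  read 'c': p3 → p2
  read 'c': p2 → p3
  read 'c': p3 → p2
  read 'c': p2 → p3
  read 'a': p3 → p1
  read 'b': p1 → p1
  read 'a': p1 → p0
  read 'b': p0 → p4
  read 'c': p4 → p2
  read 'c': p2 → p3
  read 'b': p3 → p4
  read 'a': p4 → p3
  read 'b': p3 → p4
  read 'a': p4 → p3
  read 'c': p3 → p2
  read 'c': p2 → p3
  read 'c': p3 → p2
  end p2, rejected

w1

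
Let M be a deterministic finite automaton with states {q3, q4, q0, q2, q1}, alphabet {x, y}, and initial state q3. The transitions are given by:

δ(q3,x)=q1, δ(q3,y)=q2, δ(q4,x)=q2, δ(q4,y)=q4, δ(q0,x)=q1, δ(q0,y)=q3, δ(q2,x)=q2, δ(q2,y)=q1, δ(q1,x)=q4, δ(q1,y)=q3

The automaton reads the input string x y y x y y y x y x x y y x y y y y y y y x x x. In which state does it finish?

q2

start at q3
read 'x': q3 → q1
read 'y': q1 → q3
read 'y': q3 → q2
read 'x': q2 → q2
read 'y': q2 → q1
read 'y': q1 → q3
read 'y': q3 → q2
read 'x': q2 → q2
read 'y': q2 → q1
read 'x': q1 → q4
read 'x': q4 → q2
read 'y': q2 → q1
read 'y': q1 → q3
read 'x': q3 → q1
read 'y': q1 → q3
read 'y': q3 → q2
read 'y': q2 → q1
read 'y': q1 → q3
read 'y': q3 → q2
read 'y': q2 → q1
read 'y': q1 → q3
read 'x': q3 → q1
read 'x': q1 → q4
read 'x': q4 → q2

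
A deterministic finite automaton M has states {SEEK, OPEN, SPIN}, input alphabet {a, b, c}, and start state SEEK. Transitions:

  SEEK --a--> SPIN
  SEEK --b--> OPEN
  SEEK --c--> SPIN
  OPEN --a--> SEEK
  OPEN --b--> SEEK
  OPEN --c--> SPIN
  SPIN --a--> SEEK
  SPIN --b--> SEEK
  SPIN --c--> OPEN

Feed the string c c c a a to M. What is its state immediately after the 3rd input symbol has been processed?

SEEK → SPIN → OPEN → SPIN
After 3 symbols: SPIN.

SPIN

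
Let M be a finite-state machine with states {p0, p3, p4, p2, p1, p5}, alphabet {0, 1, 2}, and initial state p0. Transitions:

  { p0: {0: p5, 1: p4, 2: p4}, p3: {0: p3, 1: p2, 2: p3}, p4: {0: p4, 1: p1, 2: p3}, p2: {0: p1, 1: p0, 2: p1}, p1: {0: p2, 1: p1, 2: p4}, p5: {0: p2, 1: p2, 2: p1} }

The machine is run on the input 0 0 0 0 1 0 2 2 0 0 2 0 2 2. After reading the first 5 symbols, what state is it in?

start at p0
read '0': p0 → p5
read '0': p5 → p2
read '0': p2 → p1
read '0': p1 → p2
read '1': p2 → p0
After 5 symbols: p0.

p0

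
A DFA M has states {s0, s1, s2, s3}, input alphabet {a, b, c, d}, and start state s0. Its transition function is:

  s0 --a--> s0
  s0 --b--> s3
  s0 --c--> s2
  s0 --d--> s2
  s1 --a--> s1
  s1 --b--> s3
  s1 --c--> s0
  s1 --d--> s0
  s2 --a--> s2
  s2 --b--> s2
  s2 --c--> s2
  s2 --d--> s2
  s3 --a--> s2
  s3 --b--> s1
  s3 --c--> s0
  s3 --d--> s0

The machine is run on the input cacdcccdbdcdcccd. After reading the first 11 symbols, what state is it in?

s0 → s2 → s2 → s2 → s2 → s2 → s2 → s2 → s2 → s2 → s2 → s2
After 11 symbols: s2.

s2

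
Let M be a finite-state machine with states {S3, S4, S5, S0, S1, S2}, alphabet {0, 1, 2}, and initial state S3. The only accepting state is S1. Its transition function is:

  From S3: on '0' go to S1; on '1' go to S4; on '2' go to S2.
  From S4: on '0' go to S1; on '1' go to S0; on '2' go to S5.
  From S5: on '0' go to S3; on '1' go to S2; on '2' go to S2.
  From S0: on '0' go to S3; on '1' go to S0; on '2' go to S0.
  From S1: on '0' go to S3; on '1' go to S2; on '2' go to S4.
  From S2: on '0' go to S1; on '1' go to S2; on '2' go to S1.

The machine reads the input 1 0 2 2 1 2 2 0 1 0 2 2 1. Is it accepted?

S3 → S4 → S1 → S4 → S5 → S2 → S1 → S4 → S1 → S2 → S1 → S4 → S5 → S2
End state S2 is not accepting.

No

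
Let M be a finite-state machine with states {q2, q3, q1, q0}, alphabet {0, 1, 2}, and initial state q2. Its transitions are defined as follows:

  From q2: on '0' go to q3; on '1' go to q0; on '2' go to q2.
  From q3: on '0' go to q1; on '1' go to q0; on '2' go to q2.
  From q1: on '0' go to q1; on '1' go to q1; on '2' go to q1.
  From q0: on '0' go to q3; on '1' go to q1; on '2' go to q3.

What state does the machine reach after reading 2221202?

Trace: q2 -2-> q2 -2-> q2 -2-> q2 -1-> q0 -2-> q3 -0-> q1 -2-> q1

q1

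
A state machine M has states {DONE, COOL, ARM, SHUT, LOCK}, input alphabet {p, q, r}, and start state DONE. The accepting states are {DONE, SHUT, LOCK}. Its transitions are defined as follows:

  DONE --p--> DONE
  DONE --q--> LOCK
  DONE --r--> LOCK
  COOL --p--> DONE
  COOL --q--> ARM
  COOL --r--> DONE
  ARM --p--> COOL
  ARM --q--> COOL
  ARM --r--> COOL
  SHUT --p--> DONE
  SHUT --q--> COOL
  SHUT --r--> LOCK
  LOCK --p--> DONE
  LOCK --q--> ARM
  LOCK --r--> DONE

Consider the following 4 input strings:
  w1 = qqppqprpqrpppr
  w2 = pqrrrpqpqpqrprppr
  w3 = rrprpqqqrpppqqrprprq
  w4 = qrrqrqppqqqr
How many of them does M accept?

3

w1:
  start at DONE
  read 'q': DONE → LOCK
  read 'q': LOCK → ARM
  read 'p': ARM → COOL
  read 'p': COOL → DONE
  read 'q': DONE → LOCK
  read 'p': LOCK → DONE
  read 'r': DONE → LOCK
  read 'p': LOCK → DONE
  read 'q': DONE → LOCK
  read 'r': LOCK → DONE
  read 'p': DONE → DONE
  read 'p': DONE → DONE
  read 'p': DONE → DONE
  read 'r': DONE → LOCK
  end LOCK, accepted
w2:
  start at DONE
  read 'p': DONE → DONE
  read 'q': DONE → LOCK
  read 'r': LOCK → DONE
  read 'r': DONE → LOCK
  read 'r': LOCK → DONE
  read 'p': DONE → DONE
  read 'q': DONE → LOCK
  read 'p': LOCK → DONE
  read 'q': DONE → LOCK
  read 'p': LOCK → DONE
  read 'q': DONE → LOCK
  read 'r': LOCK → DONE
  read 'p': DONE → DONE
  read 'r': DONE → LOCK
  read 'p': LOCK → DONE
  read 'p': DONE → DONE
  read 'r': DONE → LOCK
  end LOCK, accepted
w3:
  start at DONE
  read 'r': DONE → LOCK
  read 'r': LOCK → DONE
  read 'p': DONE → DONE
  read 'r': DONE → LOCK
  read 'p': LOCK → DONE
  read 'q': DONE → LOCK
  read 'q': LOCK → ARM
  read 'q': ARM → COOL
  read 'r': COOL → DONE
  read 'p': DONE → DONE
  read 'p': DONE → DONE
  read 'p': DONE → DONE
  read 'q': DONE → LOCK
  read 'q': LOCK → ARM
  read 'r': ARM → COOL
  read 'p': COOL → DONE
  read 'r': DONE → LOCK
  read 'p': LOCK → DONE
  read 'r': DONE → LOCK
  read 'q': LOCK → ARM
  end ARM, rejected
w4:
  start at DONE
  read 'q': DONE → LOCK
  read 'r': LOCK → DONE
  read 'r': DONE → LOCK
  read 'q': LOCK → ARM
  read 'r': ARM → COOL
  read 'q': COOL → ARM
  read 'p': ARM → COOL
  read 'p': COOL → DONE
  read 'q': DONE → LOCK
  read 'q': LOCK → ARM
  read 'q': ARM → COOL
  read 'r': COOL → DONE
  end DONE, accepted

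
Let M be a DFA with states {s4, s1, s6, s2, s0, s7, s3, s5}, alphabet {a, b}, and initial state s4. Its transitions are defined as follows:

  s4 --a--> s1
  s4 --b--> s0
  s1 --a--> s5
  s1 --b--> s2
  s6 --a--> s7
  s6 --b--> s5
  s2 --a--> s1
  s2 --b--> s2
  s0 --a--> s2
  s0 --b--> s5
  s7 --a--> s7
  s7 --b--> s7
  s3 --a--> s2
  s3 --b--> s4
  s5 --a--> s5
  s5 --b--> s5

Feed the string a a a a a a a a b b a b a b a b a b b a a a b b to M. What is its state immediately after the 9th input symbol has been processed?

s5

start at s4
read 'a': s4 → s1
read 'a': s1 → s5
read 'a': s5 → s5
read 'a': s5 → s5
read 'a': s5 → s5
read 'a': s5 → s5
read 'a': s5 → s5
read 'a': s5 → s5
read 'b': s5 → s5
After 9 symbols: s5.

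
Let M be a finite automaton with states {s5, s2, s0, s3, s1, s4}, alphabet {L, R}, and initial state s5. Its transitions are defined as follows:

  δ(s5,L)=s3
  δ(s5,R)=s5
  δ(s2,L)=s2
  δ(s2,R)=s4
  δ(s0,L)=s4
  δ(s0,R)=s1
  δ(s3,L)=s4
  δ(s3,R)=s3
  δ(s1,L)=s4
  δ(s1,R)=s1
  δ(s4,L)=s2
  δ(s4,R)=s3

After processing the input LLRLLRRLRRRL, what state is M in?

s4

s5 → s3 → s4 → s3 → s4 → s2 → s4 → s3 → s4 → s3 → s3 → s3 → s4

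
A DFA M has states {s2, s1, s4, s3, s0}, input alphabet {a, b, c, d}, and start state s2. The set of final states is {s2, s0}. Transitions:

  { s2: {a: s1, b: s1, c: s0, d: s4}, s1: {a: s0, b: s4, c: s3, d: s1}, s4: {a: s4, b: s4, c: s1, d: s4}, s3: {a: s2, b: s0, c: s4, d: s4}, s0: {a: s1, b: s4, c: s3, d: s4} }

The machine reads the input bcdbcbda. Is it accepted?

No

s2 → s1 → s3 → s4 → s4 → s1 → s4 → s4 → s4
End state s4 is not accepting.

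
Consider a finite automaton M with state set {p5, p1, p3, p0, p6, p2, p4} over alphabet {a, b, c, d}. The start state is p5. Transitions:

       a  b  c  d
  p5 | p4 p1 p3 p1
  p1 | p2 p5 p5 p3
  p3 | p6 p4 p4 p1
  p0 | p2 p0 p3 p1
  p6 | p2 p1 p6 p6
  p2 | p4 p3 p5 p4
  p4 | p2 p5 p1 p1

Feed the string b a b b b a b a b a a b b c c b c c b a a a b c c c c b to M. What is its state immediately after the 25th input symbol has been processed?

Trace: p5 -b-> p1 -a-> p2 -b-> p3 -b-> p4 -b-> p5 -a-> p4 -b-> p5 -a-> p4 -b-> p5 -a-> p4 -a-> p2 -b-> p3 -b-> p4 -c-> p1 -c-> p5 -b-> p1 -c-> p5 -c-> p3 -b-> p4 -a-> p2 -a-> p4 -a-> p2 -b-> p3 -c-> p4 -c-> p1
After 25 symbols: p1.

p1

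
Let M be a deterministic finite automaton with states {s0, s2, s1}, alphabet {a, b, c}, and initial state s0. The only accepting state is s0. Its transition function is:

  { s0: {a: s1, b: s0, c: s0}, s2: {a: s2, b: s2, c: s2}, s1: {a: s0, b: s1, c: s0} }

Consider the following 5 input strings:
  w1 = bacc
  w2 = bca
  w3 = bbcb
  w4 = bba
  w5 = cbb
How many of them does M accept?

3

w1: s0 → s0 → s1 → s0 → s0  → end s0, accepted
w2: s0 → s0 → s0 → s1  → end s1, rejected
w3: s0 → s0 → s0 → s0 → s0  → end s0, accepted
w4: s0 → s0 → s0 → s1  → end s1, rejected
w5: s0 → s0 → s0 → s0  → end s0, accepted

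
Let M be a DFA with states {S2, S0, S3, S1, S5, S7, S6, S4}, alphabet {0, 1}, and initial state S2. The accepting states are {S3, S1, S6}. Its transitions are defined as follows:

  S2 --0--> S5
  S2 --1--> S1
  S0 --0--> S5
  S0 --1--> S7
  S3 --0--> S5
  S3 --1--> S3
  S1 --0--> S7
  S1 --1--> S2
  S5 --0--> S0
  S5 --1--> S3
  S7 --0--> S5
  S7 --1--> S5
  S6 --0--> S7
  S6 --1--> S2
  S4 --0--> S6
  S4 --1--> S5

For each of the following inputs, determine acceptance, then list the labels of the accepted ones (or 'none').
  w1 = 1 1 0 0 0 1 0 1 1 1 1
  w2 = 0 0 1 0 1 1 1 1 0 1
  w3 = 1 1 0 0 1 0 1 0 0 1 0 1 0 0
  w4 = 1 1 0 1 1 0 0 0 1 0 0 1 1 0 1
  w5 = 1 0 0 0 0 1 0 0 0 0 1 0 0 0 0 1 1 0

w1:
  start at S2
  read '1': S2 → S1
  read '1': S1 → S2
  read '0': S2 → S5
  read '0': S5 → S0
  read '0': S0 → S5
  read '1': S5 → S3
  read '0': S3 → S5
  read '1': S5 → S3
  read '1': S3 → S3
  read '1': S3 → S3
  read '1': S3 → S3
  end S3, accepted
w2:
  start at S2
  read '0': S2 → S5
  read '0': S5 → S0
  read '1': S0 → S7
  read '0': S7 → S5
  read '1': S5 → S3
  read '1': S3 → S3
  read '1': S3 → S3
  read '1': S3 → S3
  read '0': S3 → S5
  read '1': S5 → S3
  end S3, accepted
w3:
  start at S2
  read '1': S2 → S1
  read '1': S1 → S2
  read '0': S2 → S5
  read '0': S5 → S0
  read '1': S0 → S7
  read '0': S7 → S5
  read '1': S5 → S3
  read '0': S3 → S5
  read '0': S5 → S0
  read '1': S0 → S7
  read '0': S7 → S5
  read '1': S5 → S3
  read '0': S3 → S5
  read '0': S5 → S0
  end S0, rejected
w4:
  start at S2
  read '1': S2 → S1
  read '1': S1 → S2
  read '0': S2 → S5
  read '1': S5 → S3
  read '1': S3 → S3
  read '0': S3 → S5
  read '0': S5 → S0
  read '0': S0 → S5
  read '1': S5 → S3
  read '0': S3 → S5
  read '0': S5 → S0
  read '1': S0 → S7
  read '1': S7 → S5
  read '0': S5 → S0
  read '1': S0 → S7
  end S7, rejected
w5:
  start at S2
  read '1': S2 → S1
  read '0': S1 → S7
  read '0': S7 → S5
  read '0': S5 → S0
  read '0': S0 → S5
  read '1': S5 → S3
  read '0': S3 → S5
  read '0': S5 → S0
  read '0': S0 → S5
  read '0': S5 → S0
  read '1': S0 → S7
  read '0': S7 → S5
  read '0': S5 → S0
  read '0': S0 → S5
  read '0': S5 → S0
  read '1': S0 → S7
  read '1': S7 → S5
  read '0': S5 → S0
  end S0, rejected

w1, w2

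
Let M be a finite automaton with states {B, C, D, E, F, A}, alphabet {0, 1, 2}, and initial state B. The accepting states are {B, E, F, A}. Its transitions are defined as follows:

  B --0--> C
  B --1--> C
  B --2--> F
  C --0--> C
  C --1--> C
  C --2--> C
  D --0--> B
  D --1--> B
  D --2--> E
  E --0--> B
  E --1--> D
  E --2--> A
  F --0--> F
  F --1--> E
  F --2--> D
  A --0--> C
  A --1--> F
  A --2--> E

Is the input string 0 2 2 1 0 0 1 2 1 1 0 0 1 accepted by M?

No

B → C → C → C → C → C → C → C → C → C → C → C → C → C
End state C is not accepting.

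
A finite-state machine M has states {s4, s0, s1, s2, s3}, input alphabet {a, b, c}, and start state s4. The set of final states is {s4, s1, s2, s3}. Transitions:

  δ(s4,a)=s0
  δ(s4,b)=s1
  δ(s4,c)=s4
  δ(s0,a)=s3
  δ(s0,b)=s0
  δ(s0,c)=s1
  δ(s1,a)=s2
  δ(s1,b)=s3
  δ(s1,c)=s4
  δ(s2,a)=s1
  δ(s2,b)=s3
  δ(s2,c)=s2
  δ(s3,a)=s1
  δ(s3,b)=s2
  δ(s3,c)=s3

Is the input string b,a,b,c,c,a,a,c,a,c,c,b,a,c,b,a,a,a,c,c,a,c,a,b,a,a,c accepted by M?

Yes

Trace: s4 -b-> s1 -a-> s2 -b-> s3 -c-> s3 -c-> s3 -a-> s1 -a-> s2 -c-> s2 -a-> s1 -c-> s4 -c-> s4 -b-> s1 -a-> s2 -c-> s2 -b-> s3 -a-> s1 -a-> s2 -a-> s1 -c-> s4 -c-> s4 -a-> s0 -c-> s1 -a-> s2 -b-> s3 -a-> s1 -a-> s2 -c-> s2
End state s2 is accepting.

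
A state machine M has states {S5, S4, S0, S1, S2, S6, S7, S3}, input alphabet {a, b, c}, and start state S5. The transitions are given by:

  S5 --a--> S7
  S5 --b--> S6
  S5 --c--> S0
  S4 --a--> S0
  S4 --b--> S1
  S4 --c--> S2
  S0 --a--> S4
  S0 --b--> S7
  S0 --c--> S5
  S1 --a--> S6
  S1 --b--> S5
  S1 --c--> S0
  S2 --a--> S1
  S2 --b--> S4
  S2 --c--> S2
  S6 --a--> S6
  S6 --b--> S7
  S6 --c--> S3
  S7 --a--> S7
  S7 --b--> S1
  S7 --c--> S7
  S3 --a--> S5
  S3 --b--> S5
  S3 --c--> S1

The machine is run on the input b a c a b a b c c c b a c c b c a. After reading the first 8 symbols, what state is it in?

start at S5
read 'b': S5 → S6
read 'a': S6 → S6
read 'c': S6 → S3
read 'a': S3 → S5
read 'b': S5 → S6
read 'a': S6 → S6
read 'b': S6 → S7
read 'c': S7 → S7
After 8 symbols: S7.

S7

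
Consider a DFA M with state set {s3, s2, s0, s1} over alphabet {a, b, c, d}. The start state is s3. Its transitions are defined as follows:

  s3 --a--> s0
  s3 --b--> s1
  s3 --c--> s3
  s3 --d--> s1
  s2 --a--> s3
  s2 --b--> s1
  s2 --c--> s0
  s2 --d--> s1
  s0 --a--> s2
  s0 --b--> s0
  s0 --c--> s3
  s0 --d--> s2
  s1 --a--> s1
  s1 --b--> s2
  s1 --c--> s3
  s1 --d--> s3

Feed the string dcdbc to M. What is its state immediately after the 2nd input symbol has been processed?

s3

s3 → s1 → s3
After 2 symbols: s3.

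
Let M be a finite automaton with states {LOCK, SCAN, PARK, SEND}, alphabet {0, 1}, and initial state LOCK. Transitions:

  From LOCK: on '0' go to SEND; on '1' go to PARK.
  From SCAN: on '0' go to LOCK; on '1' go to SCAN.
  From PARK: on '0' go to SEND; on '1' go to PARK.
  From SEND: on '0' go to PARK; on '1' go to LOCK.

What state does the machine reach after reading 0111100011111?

PARK

start at LOCK
read '0': LOCK → SEND
read '1': SEND → LOCK
read '1': LOCK → PARK
read '1': PARK → PARK
read '1': PARK → PARK
read '0': PARK → SEND
read '0': SEND → PARK
read '0': PARK → SEND
read '1': SEND → LOCK
read '1': LOCK → PARK
read '1': PARK → PARK
read '1': PARK → PARK
read '1': PARK → PARK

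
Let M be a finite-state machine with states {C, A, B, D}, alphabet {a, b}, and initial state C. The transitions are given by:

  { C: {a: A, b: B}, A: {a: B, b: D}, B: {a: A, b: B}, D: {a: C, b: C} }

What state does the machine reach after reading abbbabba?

A

C → A → D → C → B → A → D → C → A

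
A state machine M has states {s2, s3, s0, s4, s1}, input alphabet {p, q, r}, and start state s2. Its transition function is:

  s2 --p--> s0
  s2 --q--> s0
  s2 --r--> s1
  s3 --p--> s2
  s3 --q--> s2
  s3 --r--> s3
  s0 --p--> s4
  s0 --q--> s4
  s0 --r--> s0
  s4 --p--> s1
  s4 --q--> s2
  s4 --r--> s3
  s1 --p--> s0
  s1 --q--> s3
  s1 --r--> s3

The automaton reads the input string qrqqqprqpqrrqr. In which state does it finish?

s2 → s0 → s0 → s4 → s2 → s0 → s4 → s3 → s2 → s0 → s4 → s3 → s3 → s2 → s1

s1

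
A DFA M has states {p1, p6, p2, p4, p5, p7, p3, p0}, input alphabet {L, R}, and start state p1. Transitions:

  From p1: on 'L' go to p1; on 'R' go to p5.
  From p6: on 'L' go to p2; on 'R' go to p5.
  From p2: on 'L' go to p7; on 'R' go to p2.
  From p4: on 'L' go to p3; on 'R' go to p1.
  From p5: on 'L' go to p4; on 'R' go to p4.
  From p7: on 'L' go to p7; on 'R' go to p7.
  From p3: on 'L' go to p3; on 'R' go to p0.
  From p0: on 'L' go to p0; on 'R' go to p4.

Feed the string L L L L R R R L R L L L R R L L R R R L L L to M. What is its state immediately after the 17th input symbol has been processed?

p1 → p1 → p1 → p1 → p1 → p5 → p4 → p1 → p1 → p5 → p4 → p3 → p3 → p0 → p4 → p3 → p3 → p0
After 17 symbols: p0.

p0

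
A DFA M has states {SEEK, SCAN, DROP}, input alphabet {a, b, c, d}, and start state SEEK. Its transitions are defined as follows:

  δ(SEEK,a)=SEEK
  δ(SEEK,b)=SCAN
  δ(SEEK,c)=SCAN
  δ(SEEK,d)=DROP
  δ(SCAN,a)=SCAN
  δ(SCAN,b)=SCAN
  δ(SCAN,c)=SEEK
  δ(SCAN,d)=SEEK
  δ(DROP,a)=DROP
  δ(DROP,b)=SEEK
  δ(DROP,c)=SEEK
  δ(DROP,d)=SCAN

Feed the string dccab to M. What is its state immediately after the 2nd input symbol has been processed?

start at SEEK
read 'd': SEEK → DROP
read 'c': DROP → SEEK
After 2 symbols: SEEK.

SEEK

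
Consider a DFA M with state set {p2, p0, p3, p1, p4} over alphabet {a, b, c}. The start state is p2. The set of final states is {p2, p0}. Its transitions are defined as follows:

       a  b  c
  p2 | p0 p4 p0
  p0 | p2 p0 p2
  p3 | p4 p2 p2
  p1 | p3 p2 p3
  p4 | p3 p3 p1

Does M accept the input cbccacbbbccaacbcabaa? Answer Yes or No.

p2 → p0 → p0 → p2 → p0 → p2 → p0 → p0 → p0 → p0 → p2 → p0 → p2 → p0 → p2 → p4 → p1 → p3 → p2 → p0 → p2
End state p2 is accepting.

Yes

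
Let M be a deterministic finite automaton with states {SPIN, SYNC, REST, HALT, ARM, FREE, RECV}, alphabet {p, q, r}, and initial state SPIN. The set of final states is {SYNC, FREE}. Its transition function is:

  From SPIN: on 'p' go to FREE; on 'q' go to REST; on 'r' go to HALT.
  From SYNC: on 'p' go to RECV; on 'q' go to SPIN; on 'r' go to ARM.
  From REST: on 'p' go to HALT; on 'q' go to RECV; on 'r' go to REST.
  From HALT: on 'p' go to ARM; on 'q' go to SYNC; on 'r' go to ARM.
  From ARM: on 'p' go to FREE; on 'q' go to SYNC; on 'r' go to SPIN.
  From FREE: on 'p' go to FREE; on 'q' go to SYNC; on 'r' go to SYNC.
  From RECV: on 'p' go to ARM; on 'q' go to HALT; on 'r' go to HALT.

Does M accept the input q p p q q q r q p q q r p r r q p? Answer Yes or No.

No

start at SPIN
read 'q': SPIN → REST
read 'p': REST → HALT
read 'p': HALT → ARM
read 'q': ARM → SYNC
read 'q': SYNC → SPIN
read 'q': SPIN → REST
read 'r': REST → REST
read 'q': REST → RECV
read 'p': RECV → ARM
read 'q': ARM → SYNC
read 'q': SYNC → SPIN
read 'r': SPIN → HALT
read 'p': HALT → ARM
read 'r': ARM → SPIN
read 'r': SPIN → HALT
read 'q': HALT → SYNC
read 'p': SYNC → RECV
End state RECV is not accepting.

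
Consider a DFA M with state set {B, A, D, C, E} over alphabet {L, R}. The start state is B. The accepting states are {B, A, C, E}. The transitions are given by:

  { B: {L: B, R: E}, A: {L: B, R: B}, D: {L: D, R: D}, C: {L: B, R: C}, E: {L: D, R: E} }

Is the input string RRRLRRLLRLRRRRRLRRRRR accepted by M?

Trace: B -R-> E -R-> E -R-> E -L-> D -R-> D -R-> D -L-> D -L-> D -R-> D -L-> D -R-> D -R-> D -R-> D -R-> D -R-> D -L-> D -R-> D -R-> D -R-> D -R-> D -R-> D
End state D is not accepting.

No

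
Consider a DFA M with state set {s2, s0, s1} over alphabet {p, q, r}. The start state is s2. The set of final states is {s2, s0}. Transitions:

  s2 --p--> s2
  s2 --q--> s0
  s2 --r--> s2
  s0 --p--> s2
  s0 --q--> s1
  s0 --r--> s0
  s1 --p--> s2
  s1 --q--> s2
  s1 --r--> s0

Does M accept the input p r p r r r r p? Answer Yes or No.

Yes

s2 → s2 → s2 → s2 → s2 → s2 → s2 → s2 → s2
End state s2 is accepting.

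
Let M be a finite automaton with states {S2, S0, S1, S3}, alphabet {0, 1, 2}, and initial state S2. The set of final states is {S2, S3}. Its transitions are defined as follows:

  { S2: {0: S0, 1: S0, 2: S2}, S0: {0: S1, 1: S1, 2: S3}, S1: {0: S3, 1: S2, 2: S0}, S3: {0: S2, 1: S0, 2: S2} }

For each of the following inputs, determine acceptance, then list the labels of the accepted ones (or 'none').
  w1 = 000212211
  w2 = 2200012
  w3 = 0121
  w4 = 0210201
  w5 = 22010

w2, w4, w5

w1: S2 → S0 → S1 → S3 → S2 → S0 → S3 → S2 → S0 → S1  → end S1, rejected
w2: S2 → S2 → S2 → S0 → S1 → S3 → S0 → S3  → end S3, accepted
w3: S2 → S0 → S1 → S0 → S1  → end S1, rejected
w4: S2 → S0 → S3 → S0 → S1 → S0 → S1 → S2  → end S2, accepted
w5: S2 → S2 → S2 → S0 → S1 → S3  → end S3, accepted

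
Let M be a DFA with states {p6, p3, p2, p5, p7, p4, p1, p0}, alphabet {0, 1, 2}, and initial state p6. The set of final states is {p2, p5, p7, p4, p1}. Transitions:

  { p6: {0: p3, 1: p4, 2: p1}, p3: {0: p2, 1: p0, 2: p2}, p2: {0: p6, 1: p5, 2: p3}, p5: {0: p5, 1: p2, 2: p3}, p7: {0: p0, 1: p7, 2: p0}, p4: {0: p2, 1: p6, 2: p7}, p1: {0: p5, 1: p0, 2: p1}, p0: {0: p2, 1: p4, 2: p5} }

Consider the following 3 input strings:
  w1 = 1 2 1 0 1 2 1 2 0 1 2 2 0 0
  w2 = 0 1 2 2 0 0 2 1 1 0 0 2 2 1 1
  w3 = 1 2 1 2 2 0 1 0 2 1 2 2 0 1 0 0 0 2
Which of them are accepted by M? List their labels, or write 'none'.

w1: p6 → p4 → p7 → p7 → p0 → p4 → p7 → p7 → p0 → p2 → p5 → p3 → p2 → p6 → p3  → end p3, rejected
w2: p6 → p3 → p0 → p5 → p3 → p2 → p6 → p1 → p0 → p4 → p2 → p6 → p1 → p1 → p0 → p4  → end p4, accepted
w3: p6 → p4 → p7 → p7 → p0 → p5 → p5 → p2 → p6 → p1 → p0 → p5 → p3 → p2 → p5 → p5 → p5 → p5 → p3  → end p3, rejected

w2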